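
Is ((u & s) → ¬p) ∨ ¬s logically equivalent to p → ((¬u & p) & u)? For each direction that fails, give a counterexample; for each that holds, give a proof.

Only the reverse direction holds.

(⇒) This fails. Under s = F, p = T, u = F, the left side is true but the right side is false.

(⇐) Assume the antecedent. If s is true, the antecedent forces (s = T, p = F, u = F) or (s = T, p = F, u = T), and ((u & s) → ¬p) ∨ ¬s holds there. If s is false, ((u & s) → ¬p) ∨ ¬s reduces to true regardless of the other variables. Either way ((u & s) → ¬p) ∨ ¬s holds.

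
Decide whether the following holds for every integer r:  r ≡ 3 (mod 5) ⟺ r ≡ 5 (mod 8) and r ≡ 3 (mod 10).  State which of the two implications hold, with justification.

The forward direction fails; the converse holds.

[⇒] This fails: r = 33 gives 33 ≡ 3 (mod 5) but 33 ≡ 1 (mod 8), so the conjunction on the right does not hold.

[⇐] Conversely, if r ≡ 5 (mod 8) and r ≡ 3 (mod 10), then by the Chinese remainder theorem r ≡ 13 (mod 40). Since 13 ≡ 3 (mod 5) and 5 ∣ 40, we get r ≡ 3 (mod 5).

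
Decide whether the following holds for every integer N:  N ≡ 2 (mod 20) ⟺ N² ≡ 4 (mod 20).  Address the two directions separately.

(→) Suppose N ≡ 2 (mod 20). Write N = 20j + 2. Then (20j + 2)² = 400j² + 80j + 4 = 20(20j² + 4j) + 4, so N² ≡ 4 (mod 20).

(←) This fails: take N = 8. Then 8² = 64 ≡ 4 (mod 20), yet 8 ≡ 8 (mod 20), not 2.

Only the forward direction holds.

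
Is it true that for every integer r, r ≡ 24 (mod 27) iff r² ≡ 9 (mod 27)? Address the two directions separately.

Not equivalent: only (⇒) holds.

(⟹) Suppose r ≡ 24 (mod 27). Write r = 27j + 24. Then (27j + 24)² = 729j² + 1296j + 576 = 27(27j² + 48j + 21) + 9, so r² ≡ 9 (mod 27).

(⟸) This fails: take r = 3. Then 3² = 9 ≡ 9 (mod 27), yet 3 ≡ 3 (mod 27), not 24.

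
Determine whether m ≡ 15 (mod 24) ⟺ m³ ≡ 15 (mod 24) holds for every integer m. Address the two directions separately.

Forward direction. Suppose m ≡ 15 (mod 24). Write m = 24j + 15. Then (24j + 15)³ = 13824j³ + 25920j² + 16200j + 3375 = 24(576j³ + 1080j² + 675j + 140) + 15, so m³ ≡ 15 (mod 24).

Converse. Suppose m³ ≡ 15 (mod 24). The only residue r in {0, …, 23} with r³ ≡ 15 (mod 24) is r = 15, so m ≡ 15 (mod 24).

Equivalent; both directions hold.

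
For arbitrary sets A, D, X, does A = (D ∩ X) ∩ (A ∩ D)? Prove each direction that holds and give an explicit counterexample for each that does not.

Reverse inclusion. Let x ∈ (D ∩ X) ∩ (A ∩ D). Then x ∈ A ∩ D ∩ X, from which x ∈ A.

Forward inclusion. This inclusion fails. Take A = {1}, D = ∅, X = ∅; then 1 ∈ A but 1 ∉ (D ∩ X) ∩ (A ∩ D).

The sets are not equal: only the reverse inclusion holds.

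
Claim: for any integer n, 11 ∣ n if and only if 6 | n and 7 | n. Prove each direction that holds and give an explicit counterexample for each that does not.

(⇒) fails and (⇐) fails.

(⇒) This fails: take n = 11. Certainly 11 ∣ 11, but 6 ∤ 11.

(⇐) This fails: take n = 42. Both 6 ∣ 42 and 7 ∣ 42, yet 42 is not a multiple of 11 (since 42 = 3·11 + 9), so 11 ∤ 42.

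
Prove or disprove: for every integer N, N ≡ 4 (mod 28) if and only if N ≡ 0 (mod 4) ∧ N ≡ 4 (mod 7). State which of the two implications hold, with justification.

The biconditional holds.

(⇒) Suppose N ≡ 4 (mod 28); write N = 28j + 4. Since 4 ∣ 28, reducing mod 4 gives N ≡ 4 ≡ 0 (mod 4); since 7 ∣ 28, reducing mod 7 gives N ≡ 4 (mod 7).

(⇐) Conversely, if N ≡ 0 (mod 4) and N ≡ 4 (mod 7), then by the Chinese remainder theorem N ≡ 4 (mod 28). This is exactly N ≡ 4 (mod 28).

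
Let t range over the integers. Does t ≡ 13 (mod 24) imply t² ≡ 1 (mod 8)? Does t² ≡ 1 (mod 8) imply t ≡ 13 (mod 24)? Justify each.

Not equivalent: only (⇒) holds.

(←) This fails: take t = 1. Then 1² = 1 ≡ 1 (mod 8), yet 1 ≡ 1 (mod 24), not 13.

(→) Suppose t ≡ 13 (mod 24). Then t² ≡ 13² = 169 (mod 24), and since 8 ∣ 24, also t² ≡ 1 (mod 8).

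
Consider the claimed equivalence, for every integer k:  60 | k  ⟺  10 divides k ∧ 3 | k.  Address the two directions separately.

[⇒] If 60 ∣ k, write k = 60q. Since 60 = 6·10, k = 10·(6q), so 10 ∣ k; and since 60 = 20·3, k = 3·(20q), so 3 ∣ k.

[⇐] This fails: take k = 30. Both 10 ∣ 30 and 3 ∣ 30, yet 30 is not a multiple of 60 (since 30 = 0·60 + 30), so 60 ∤ 30.

Only the forward direction holds.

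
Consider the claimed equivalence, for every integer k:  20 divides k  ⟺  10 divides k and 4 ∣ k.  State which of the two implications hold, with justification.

(⟹) If 20 ∣ k, write k = 20q. Since 20 = 2·10, k = 10·(2q), so 10 ∣ k; and since 20 = 5·4, k = 4·(5q), so 4 ∣ k.

(⟸) Suppose 10 ∣ k and 4 ∣ k. Any common multiple of 10 and 4 is a multiple of their lcm; here lcm(10, 4) = 10·4/gcd(10, 4) = 40/2 = 20, so 20 ∣ k.

The biconditional holds.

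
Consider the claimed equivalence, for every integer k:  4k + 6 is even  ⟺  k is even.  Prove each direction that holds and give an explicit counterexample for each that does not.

(⇒) This fails: take k = 7. Then 4k + 6 = 34, which is even, yet k = 7 is odd, not even.

(⇐) Suppose k is even. Since 4 is even, 4k is even for every k, so 4k + 6 has the same parity as 6, which is even. Hence 4k + 6 is even.

(⇒) fails; (⇐) holds.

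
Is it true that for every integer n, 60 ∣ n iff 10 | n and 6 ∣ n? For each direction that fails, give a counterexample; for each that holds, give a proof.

(⇒) If 60 ∣ n, write n = 60q. Since 60 = 6·10, n = 10·(6q), so 10 ∣ n; and since 60 = 10·6, n = 6·(10q), so 6 ∣ n.

(⇐) This fails: take n = 30. Both 10 ∣ 30 and 6 ∣ 30, yet 30 is not a multiple of 60 (since 30 = 0·60 + 30), so 60 ∤ 30.

Only the forward direction holds.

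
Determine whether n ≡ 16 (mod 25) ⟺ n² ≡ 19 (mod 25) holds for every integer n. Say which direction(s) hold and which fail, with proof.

Both directions fail.

(→) This fails: take n = 16. Then 16 ≡ 16 (mod 25), but 16² = 256 ≡ 6 (mod 25), not 19.

(←) This fails: take n = 12. Then 12² = 144 ≡ 19 (mod 25), yet 12 ≡ 12 (mod 25), not 16.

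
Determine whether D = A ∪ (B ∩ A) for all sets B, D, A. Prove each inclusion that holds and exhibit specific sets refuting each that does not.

Forward inclusion. This inclusion fails. Take B = ∅, D = {1}, A = ∅; then 1 ∈ D but 1 ∉ A ∪ (B ∩ A).

Reverse inclusion. This inclusion fails. Take B = ∅, D = ∅, A = {1}; then 1 ∈ A ∪ (B ∩ A) but 1 ∉ D.

(⊆) fails and (⊇) fails.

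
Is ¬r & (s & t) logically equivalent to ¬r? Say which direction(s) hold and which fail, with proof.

(⟹) Assume the antecedent. If r is true, the antecedent cannot hold. If r is false, ¬r reduces to true regardless of the other variables. Either way ¬r holds.

(⟸) This fails. Under r = F, t = F, s = F, the left side is false but the right side is true.

The forward direction holds; the converse fails.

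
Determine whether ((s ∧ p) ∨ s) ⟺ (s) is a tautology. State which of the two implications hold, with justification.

Equivalent; both directions hold.

[⇒] Assume the antecedent. If p is true, the antecedent forces (p = T, s = T), and s holds there. If p is false, the antecedent forces (p = F, s = T), and s holds there. Either way s holds.

[⇐] Assume the antecedent. If p is true, the antecedent forces (p = T, s = T), and (s ∧ p) ∨ s holds there. If p is false, the antecedent forces (p = F, s = T), and (s ∧ p) ∨ s holds there. Either way (s ∧ p) ∨ s holds.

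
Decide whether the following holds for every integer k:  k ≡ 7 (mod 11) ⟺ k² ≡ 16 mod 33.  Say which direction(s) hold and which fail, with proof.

Neither implication holds.

(→) This fails: take k = 18. Then 18 ≡ 7 (mod 11), but 18² = 324 ≡ 27 (mod 33), not 16.

(←) This fails: take k = 4. Then 4² = 16 ≡ 16 (mod 33), yet 4 ≡ 4 (mod 11), not 7.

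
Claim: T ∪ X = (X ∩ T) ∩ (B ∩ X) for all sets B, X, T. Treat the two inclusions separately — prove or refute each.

Reverse inclusion. Let x ∈ (X ∩ T) ∩ (B ∩ X). Then x ∈ B ∩ X ∩ T, from which x ∈ T ∪ X.

Forward inclusion. This inclusion fails. Take B = ∅, X = {1}, T = ∅; then 1 ∈ T ∪ X but 1 ∉ (X ∩ T) ∩ (B ∩ X).

(⊆) fails; (⊇) holds.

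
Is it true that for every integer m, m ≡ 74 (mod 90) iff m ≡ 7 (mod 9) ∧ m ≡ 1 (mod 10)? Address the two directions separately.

Both directions fail.

(⇒) This fails: m = 74 gives 74 ≡ 74 (mod 90) but 74 ≡ 2 (mod 9), so the conjunction on the right does not hold.

(⇐) This fails: m = 61 satisfies both congruences on the right (61 ≡ 7 mod 9 and 61 ≡ 1 mod 10) yet 61 ≡ 61 (mod 90), not 74.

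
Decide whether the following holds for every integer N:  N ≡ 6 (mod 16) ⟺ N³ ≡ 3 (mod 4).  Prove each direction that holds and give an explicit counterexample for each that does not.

Both directions fail.

(⇒) This fails: take N = 6. Then 6 ≡ 6 (mod 16), but 6³ = 216 ≡ 0 (mod 4), not 3.

(⇐) This fails: take N = 3. Then 3³ = 27 ≡ 3 (mod 4), yet 3 ≡ 3 (mod 16), not 6.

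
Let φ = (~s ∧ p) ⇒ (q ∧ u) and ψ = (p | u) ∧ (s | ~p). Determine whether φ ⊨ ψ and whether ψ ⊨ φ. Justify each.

(⇒) fails; (⇐) holds.

(⟸) Assume the antecedent. If s is true, (~s ∧ p) ⇒ (q ∧ u) reduces to true regardless of the other variables. If s is false, the antecedent forces (u = T, p = F, q = F, s = F) or (u = T, p = F, q = T, s = F), and (~s ∧ p) ⇒ (q ∧ u) holds there. Either way (~s ∧ p) ⇒ (q ∧ u) holds.

(⟹) This fails. Under u = F, p = F, q = F, s = F, the left side is true but the right side is false.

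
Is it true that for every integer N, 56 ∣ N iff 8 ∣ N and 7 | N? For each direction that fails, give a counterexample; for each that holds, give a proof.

The biconditional holds.

(⟹) If 56 ∣ N, write N = 56q. Since 56 = 7·8, N = 8·(7q), so 8 ∣ N; and since 56 = 8·7, N = 7·(8q), so 7 ∣ N.

(⟸) Suppose 8 ∣ N and 7 ∣ N. Any common multiple of 8 and 7 is a multiple of their lcm; here gcd(8, 7) = 1, so lcm(8, 7) = 8·7 = 56, so 56 ∣ N.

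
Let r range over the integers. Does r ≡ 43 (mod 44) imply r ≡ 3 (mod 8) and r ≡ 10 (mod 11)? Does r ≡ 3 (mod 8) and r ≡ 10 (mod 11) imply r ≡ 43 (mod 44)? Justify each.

Only the reverse direction holds.

(⇒) This fails: r = 87 gives 87 ≡ 43 (mod 44) but 87 ≡ 7 (mod 8), so the conjunction on the right does not hold.

(⇐) Conversely, if r ≡ 3 (mod 8) and r ≡ 10 (mod 11), then by the Chinese remainder theorem r ≡ 43 (mod 88). Since 43 ≡ 43 (mod 44) and 44 ∣ 88, we get r ≡ 43 (mod 44).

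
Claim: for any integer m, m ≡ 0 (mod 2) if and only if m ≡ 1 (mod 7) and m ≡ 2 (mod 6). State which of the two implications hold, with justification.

Forward direction. This fails: m = 0 gives 0 ≡ 0 (mod 2) but 0 ≡ 0 (mod 7), so the conjunction on the right does not hold.

Converse. If m ≡ 1 (mod 7) and m ≡ 2 (mod 6), then by the Chinese remainder theorem m ≡ 8 (mod 42). Since 8 ≡ 0 (mod 2) and 2 ∣ 42, we get m ≡ 0 (mod 2).

Not equivalent: only (⇐) holds.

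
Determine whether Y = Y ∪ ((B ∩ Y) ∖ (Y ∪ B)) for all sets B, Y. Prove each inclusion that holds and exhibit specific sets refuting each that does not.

Reverse inclusion. Let x ∈ Y ∪ ((B ∩ Y) ∖ (Y ∪ B)). Then either x ∈ Y and x ∉ B; or x ∈ B ∩ Y. In each case x ∈ Y, so Y ∪ ((B ∩ Y) ∖ (Y ∪ B)) ⊆ Y.

Forward inclusion. Let x ∈ Y. Then either x ∈ Y and x ∉ B; or x ∈ B ∩ Y. In each case x ∈ Y ∪ ((B ∩ Y) ∖ (Y ∪ B)), so Y ⊆ Y ∪ ((B ∩ Y) ∖ (Y ∪ B)).

Both inclusions hold; the sets are equal.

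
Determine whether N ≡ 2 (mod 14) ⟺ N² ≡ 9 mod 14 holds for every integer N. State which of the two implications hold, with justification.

(→) This fails: take N = 2. Then 2 ≡ 2 (mod 14), but 2² = 4 ≡ 4 (mod 14), not 9.

(←) This fails: take N = 3. Then 3² = 9 ≡ 9 (mod 14), yet 3 ≡ 3 (mod 14), not 2.

Neither implication holds.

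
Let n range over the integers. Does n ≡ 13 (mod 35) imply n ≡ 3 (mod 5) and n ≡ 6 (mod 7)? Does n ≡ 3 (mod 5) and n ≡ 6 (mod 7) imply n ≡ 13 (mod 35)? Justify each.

The biconditional holds.

[⇒] Suppose n ≡ 13 (mod 35); write n = 35j + 13. Since 5 ∣ 35, reducing mod 5 gives n ≡ 13 ≡ 3 (mod 5); since 7 ∣ 35, reducing mod 7 gives n ≡ 13 ≡ 6 (mod 7).

[⇐] Conversely, if n ≡ 3 (mod 5) and n ≡ 6 (mod 7), then by the Chinese remainder theorem n ≡ 13 (mod 35). This is exactly n ≡ 13 (mod 35).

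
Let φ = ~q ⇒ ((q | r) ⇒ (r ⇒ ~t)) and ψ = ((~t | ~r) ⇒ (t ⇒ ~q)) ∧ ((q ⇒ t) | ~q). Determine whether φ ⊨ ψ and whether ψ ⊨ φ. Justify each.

Neither direction holds.

(→) This fails. Under t = F, q = T, r = F, the left side is true but the right side is false.

(←) This fails. Under t = T, q = F, r = T, the left side is false but the right side is true.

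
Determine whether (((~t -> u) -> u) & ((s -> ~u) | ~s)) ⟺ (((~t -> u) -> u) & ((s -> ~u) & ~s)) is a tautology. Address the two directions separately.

Forward direction. This fails. Under t = F, u = F, s = T, the left side is true but the right side is false.

Converse. Assume the antecedent. If t is true, the antecedent forces (t = T, u = T, s = F), and the consequent holds there. If t is false, the antecedent forces (t = F, u = F, s = F) or (t = F, u = T, s = F), and the consequent holds there. Either way the consequent holds.

(⇒) fails; (⇐) holds.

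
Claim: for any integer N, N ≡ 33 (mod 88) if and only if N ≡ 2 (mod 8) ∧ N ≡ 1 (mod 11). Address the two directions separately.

(→) This fails: N = 33 gives 33 ≡ 33 (mod 88) but 33 ≡ 1 (mod 8), so the conjunction on the right does not hold.

(←) This fails: N = 34 satisfies both congruences on the right (34 ≡ 2 mod 8 and 34 ≡ 1 mod 11) yet 34 ≡ 34 (mod 88), not 33.

Neither direction holds.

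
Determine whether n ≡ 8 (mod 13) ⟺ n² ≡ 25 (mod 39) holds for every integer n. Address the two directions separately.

(⇒) This fails: take n = 21. Then 21 ≡ 8 (mod 13), but 21² = 441 ≡ 12 (mod 39), not 25.

(⇐) This fails: take n = 5. Then 5² = 25 ≡ 25 (mod 39), yet 5 ≡ 5 (mod 13), not 8.

Neither direction holds.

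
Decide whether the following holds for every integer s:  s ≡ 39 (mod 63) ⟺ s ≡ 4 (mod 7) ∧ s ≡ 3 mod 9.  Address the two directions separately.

Both directions hold.

Forward direction. Suppose s ≡ 39 (mod 63); write s = 63j + 39. Since 7 ∣ 63, reducing mod 7 gives s ≡ 39 ≡ 4 (mod 7); since 9 ∣ 63, reducing mod 9 gives s ≡ 39 ≡ 3 (mod 9).

Converse. If s ≡ 4 (mod 7) and s ≡ 3 (mod 9), then by the Chinese remainder theorem s ≡ 39 (mod 63). This is exactly s ≡ 39 (mod 63).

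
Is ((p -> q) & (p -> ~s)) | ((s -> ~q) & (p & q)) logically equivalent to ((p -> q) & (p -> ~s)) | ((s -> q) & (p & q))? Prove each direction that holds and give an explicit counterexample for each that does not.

Converse. This fails. Under q = T, s = T, p = T, the left side is false but the right side is true.

Forward direction. Assume the antecedent. If q is true, the consequent reduces to true regardless of the other variables. If q is false, the antecedent forces (q = F, s = F, p = F) or (q = F, s = T, p = F), and the consequent holds there. Either way the consequent holds.

The forward direction holds; the converse fails.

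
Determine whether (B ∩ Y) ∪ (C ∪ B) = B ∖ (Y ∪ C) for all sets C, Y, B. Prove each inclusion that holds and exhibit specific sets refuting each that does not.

(⊇) Let x ∈ B ∖ (Y ∪ C). Then x ∈ B and x ∉ C, Y, from which x ∈ (B ∩ Y) ∪ (C ∪ B).

(⊆) This inclusion fails. Take C = {1}, Y = ∅, B = ∅; then 1 ∈ (B ∩ Y) ∪ (C ∪ B) but 1 ∉ B ∖ (Y ∪ C).

Only the reverse inclusion holds.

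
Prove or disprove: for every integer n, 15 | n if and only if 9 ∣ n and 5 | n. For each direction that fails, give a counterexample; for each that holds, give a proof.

(⟹) This fails: take n = 15. Certainly 15 ∣ 15, but 9 ∤ 15.

(⟸) Suppose 9 ∣ n and 5 ∣ n. Any common multiple of 9 and 5 is a multiple of their lcm; here gcd(9, 5) = 1, so lcm(9, 5) = 9·5 = 45, so 45 ∣ n. Since 15 ∣ 45, it follows that 15 ∣ n.

Not equivalent: only (⇐) holds.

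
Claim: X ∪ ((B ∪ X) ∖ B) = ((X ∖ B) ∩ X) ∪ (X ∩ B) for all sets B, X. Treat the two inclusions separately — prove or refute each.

(⊆) Let x ∈ X ∪ ((B ∪ X) ∖ B). Then either x ∈ X and x ∉ B; or x ∈ B ∩ X. In each case x ∈ ((X ∖ B) ∩ X) ∪ (X ∩ B), so X ∪ ((B ∪ X) ∖ B) ⊆ ((X ∖ B) ∩ X) ∪ (X ∩ B).

(⊇) Let x ∈ ((X ∖ B) ∩ X) ∪ (X ∩ B). Then either x ∈ X and x ∉ B; or x ∈ B ∩ X. In each case x ∈ X ∪ ((B ∪ X) ∖ B), so ((X ∖ B) ∩ X) ∪ (X ∩ B) ⊆ X ∪ ((B ∪ X) ∖ B).

The two sets are equal.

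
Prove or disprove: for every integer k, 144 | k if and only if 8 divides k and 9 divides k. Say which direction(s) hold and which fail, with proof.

Only the forward implication holds.

(⟹) If 144 ∣ k, write k = 144q. Since 144 = 18·8, k = 8·(18q), so 8 ∣ k; and since 144 = 16·9, k = 9·(16q), so 9 ∣ k.

(⟸) This fails: take k = 72. Both 8 ∣ 72 and 9 ∣ 72, yet 72 is not a multiple of 144 (since 72 = 0·144 + 72), so 144 ∤ 72.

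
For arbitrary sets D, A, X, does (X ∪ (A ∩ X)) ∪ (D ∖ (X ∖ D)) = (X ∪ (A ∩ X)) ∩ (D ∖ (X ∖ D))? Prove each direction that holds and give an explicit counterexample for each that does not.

(⊆) fails; (⊇) holds.

Forward inclusion. This inclusion fails. Take D = {1}, A = ∅, X = ∅; then 1 ∈ (X ∪ (A ∩ X)) ∪ (D ∖ (X ∖ D)) but 1 ∉ (X ∪ (A ∩ X)) ∩ (D ∖ (X ∖ D)).

Reverse inclusion. Let x ∈ (X ∪ (A ∩ X)) ∩ (D ∖ (X ∖ D)). Then either x ∈ D ∩ X and x ∉ A; or x ∈ D ∩ A ∩ X. In each case x ∈ (X ∪ (A ∩ X)) ∪ (D ∖ (X ∖ D)), so (X ∪ (A ∩ X)) ∩ (D ∖ (X ∖ D)) ⊆ (X ∪ (A ∩ X)) ∪ (D ∖ (X ∖ D)).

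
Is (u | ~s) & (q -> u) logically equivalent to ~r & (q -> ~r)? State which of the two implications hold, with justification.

Neither implication holds.

(⟹) This fails. Under u = F, q = F, r = T, s = F, the left side is true but the right side is false.

(⟸) This fails. Under u = F, q = T, r = F, s = F, the left side is false but the right side is true.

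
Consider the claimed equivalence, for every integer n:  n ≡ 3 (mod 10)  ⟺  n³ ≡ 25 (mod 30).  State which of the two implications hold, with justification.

(⇒) This fails: take n = 3. Then 3 ≡ 3 (mod 10), but 3³ = 27 ≡ 27 (mod 30), not 25.

(⇐) This fails: take n = 25. Then 25³ = 15625 ≡ 25 (mod 30), yet 25 ≡ 5 (mod 10), not 3.

Neither implication holds.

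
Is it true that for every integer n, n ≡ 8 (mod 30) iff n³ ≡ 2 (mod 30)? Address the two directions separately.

(→) Suppose n ≡ 8 (mod 30). Write n = 30j + 8. Then (30j + 8)³ = 27000j³ + 21600j² + 5760j + 512 = 30(900j³ + 720j² + 192j + 17) + 2, so n³ ≡ 2 (mod 30).

(←) Conversely, suppose n³ ≡ 2 (mod 30). The only residue r in {0, …, 29} with r³ ≡ 2 (mod 30) is r = 8, so n ≡ 8 (mod 30).

Both directions hold.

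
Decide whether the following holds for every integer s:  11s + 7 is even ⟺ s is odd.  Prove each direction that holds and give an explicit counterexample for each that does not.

Both directions hold.

Forward direction. Suppose 11s + 7 is even. Since 11 is odd, 11s and s have the same parity, so 11s + 7 ≡ s + 7 (mod 2). As 7 is odd, 11s + 7 is even exactly when s is odd. Thus s is odd.

Converse. Suppose s is odd; write s = 2j + 1. Then 11s + 7 = 11·(2j + 1) + 7 = 2·11j + 18, which is even.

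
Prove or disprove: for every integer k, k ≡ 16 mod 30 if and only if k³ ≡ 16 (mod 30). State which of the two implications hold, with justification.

Both directions hold.

[⇒] Suppose k ≡ 16 mod 30. Write k = 30j + 16. Then (30j + 16)³ = 27000j³ + 43200j² + 23040j + 4096 = 30(900j³ + 1440j² + 768j + 136) + 16, so k³ ≡ 16 (mod 30).

[⇐] Conversely, suppose k³ ≡ 16 (mod 30). The only residue r in {0, …, 29} with r³ ≡ 16 (mod 30) is r = 16, so k ≡ 16 (mod 30).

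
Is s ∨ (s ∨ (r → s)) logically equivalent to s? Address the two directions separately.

[⇐] Assume the antecedent. If s is true, s ∨ (s ∨ (r → s)) reduces to true regardless of the other variables. If s is false, the antecedent cannot hold. Either way s ∨ (s ∨ (r → s)) holds.

[⇒] This fails. Under s = F, r = F, the left side is true but the right side is false.

Only the converse holds.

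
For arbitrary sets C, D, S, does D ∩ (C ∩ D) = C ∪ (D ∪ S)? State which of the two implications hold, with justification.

Only the forward inclusion holds.

(⟹) Let x ∈ D ∩ (C ∩ D). Then either x ∈ C ∩ D and x ∉ S; or x ∈ C ∩ D ∩ S. In each case x ∈ C ∪ (D ∪ S), so D ∩ (C ∩ D) ⊆ C ∪ (D ∪ S).

(⟸) This inclusion fails. Take C = {1}, D = ∅, S = ∅; then 1 ∈ C ∪ (D ∪ S) but 1 ∉ D ∩ (C ∩ D).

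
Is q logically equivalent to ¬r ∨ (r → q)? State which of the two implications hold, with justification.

Forward direction. Assume the antecedent. If q is true, ¬r ∨ (r → q) reduces to true regardless of the other variables. If q is false, the antecedent cannot hold. Either way ¬r ∨ (r → q) holds.

Converse. This fails. Under q = F, r = F, the left side is false but the right side is true.

(⇒) holds; (⇐) fails.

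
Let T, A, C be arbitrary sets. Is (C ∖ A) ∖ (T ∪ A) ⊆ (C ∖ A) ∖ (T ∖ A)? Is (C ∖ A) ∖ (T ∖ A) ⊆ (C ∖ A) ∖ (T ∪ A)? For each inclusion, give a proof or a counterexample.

Both inclusions hold; the sets are equal.

(⟹) Let x ∈ (C ∖ A) ∖ (T ∪ A). Then x ∈ C and x ∉ T, A, from which x ∈ (C ∖ A) ∖ (T ∖ A).

(⟸) Let x ∈ (C ∖ A) ∖ (T ∖ A). Then x ∈ C and x ∉ T, A, from which x ∈ (C ∖ A) ∖ (T ∪ A).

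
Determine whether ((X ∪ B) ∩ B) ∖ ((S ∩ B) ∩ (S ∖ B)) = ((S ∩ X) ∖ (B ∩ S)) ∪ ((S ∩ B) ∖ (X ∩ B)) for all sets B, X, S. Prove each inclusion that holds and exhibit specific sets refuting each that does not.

Forward inclusion. This inclusion fails. Take B = {1}, X = ∅, S = ∅; then 1 ∈ ((X ∪ B) ∩ B) ∖ ((S ∩ B) ∩ (S ∖ B)) but 1 ∉ ((S ∩ X) ∖ (B ∩ S)) ∪ ((S ∩ B) ∖ (X ∩ B)).

Reverse inclusion. This inclusion fails. Take B = ∅, X = {1}, S = {1}; then 1 ∈ ((S ∩ X) ∖ (B ∩ S)) ∪ ((S ∩ B) ∖ (X ∩ B)) but 1 ∉ ((X ∪ B) ∩ B) ∖ ((S ∩ B) ∩ (S ∖ B)).

(⊆) fails and (⊇) fails.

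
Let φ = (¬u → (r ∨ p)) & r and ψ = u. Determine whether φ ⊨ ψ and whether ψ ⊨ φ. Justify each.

Forward direction. This fails. Under r = T, p = F, u = F, the left side is true but the right side is false.

Converse. This fails. Under r = F, p = F, u = T, the left side is false but the right side is true.

Neither implication holds.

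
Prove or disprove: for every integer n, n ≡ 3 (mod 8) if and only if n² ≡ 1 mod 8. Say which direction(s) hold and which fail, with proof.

(⟹) Suppose n ≡ 3 (mod 8). Write n = 8j + 3. Then (8j + 3)² = 64j² + 48j + 9 = 8(8j² + 6j + 1) + 1, so n² ≡ 1 (mod 8).

(⟸) This fails: take n = 1. Then 1² = 1 ≡ 1 (mod 8), yet 1 ≡ 1 (mod 8), not 3.

Only the forward direction holds.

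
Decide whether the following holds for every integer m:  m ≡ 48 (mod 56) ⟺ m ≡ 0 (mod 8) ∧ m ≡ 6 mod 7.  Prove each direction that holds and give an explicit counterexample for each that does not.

(⟸) If m ≡ 0 (mod 8) and m ≡ 6 (mod 7), then by the Chinese remainder theorem m ≡ 48 (mod 56). This is exactly m ≡ 48 (mod 56).

(⟹) Suppose m ≡ 48 (mod 56); write m = 56j + 48. Since 8 ∣ 56, reducing mod 8 gives m ≡ 48 ≡ 0 (mod 8); since 7 ∣ 56, reducing mod 7 gives m ≡ 48 ≡ 6 (mod 7).

Both directions hold.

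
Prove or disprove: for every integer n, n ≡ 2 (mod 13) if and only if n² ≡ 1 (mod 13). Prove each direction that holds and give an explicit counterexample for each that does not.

Forward direction. This fails: take n = 2. Then 2 ≡ 2 (mod 13), but 2² = 4 ≡ 4 (mod 13), not 1.

Converse. This fails: take n = 1. Then 1² = 1 ≡ 1 (mod 13), yet 1 ≡ 1 (mod 13), not 2.

Neither implication holds.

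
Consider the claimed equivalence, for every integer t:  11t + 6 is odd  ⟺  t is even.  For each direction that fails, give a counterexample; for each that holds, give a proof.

Both directions fail.

(⟹) This fails: t = 7 gives 11t + 6 = 83, which is odd, but 7 is odd, not even.

(⟸) This also fails: t = 0 is even, but 11t + 6 = 6 is even, not odd.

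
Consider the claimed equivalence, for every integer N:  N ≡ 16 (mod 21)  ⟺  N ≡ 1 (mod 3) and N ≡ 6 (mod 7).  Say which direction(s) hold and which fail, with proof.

[⇒] This fails: N = 16 gives 16 ≡ 16 (mod 21) but 16 ≡ 2 (mod 7), so the conjunction on the right does not hold.

[⇐] This fails: N = 13 satisfies both congruences on the right (13 ≡ 1 mod 3 and 13 ≡ 6 mod 7) yet 13 ≡ 13 (mod 21), not 16.

Both directions fail.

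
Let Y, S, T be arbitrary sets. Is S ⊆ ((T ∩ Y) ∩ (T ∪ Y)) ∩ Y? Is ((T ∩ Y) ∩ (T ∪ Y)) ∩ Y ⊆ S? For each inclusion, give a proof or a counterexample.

Neither inclusion holds.

Forward inclusion. This inclusion fails. Take Y = ∅, S = {1}, T = ∅; then 1 ∈ S but 1 ∉ ((T ∩ Y) ∩ (T ∪ Y)) ∩ Y.

Reverse inclusion. This inclusion fails. Take Y = {1}, S = ∅, T = {1}; then 1 ∈ ((T ∩ Y) ∩ (T ∪ Y)) ∩ Y but 1 ∉ S.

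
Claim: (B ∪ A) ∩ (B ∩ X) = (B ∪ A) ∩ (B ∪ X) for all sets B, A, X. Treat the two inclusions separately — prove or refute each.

(⟸) This inclusion fails. Take B = {1}, A = ∅, X = ∅; then 1 ∈ (B ∪ A) ∩ (B ∪ X) but 1 ∉ (B ∪ A) ∩ (B ∩ X).

(⟹) Let x ∈ (B ∪ A) ∩ (B ∩ X). Then either x ∈ B ∩ X and x ∉ A; or x ∈ B ∩ A ∩ X. In each case x ∈ (B ∪ A) ∩ (B ∪ X), so (B ∪ A) ∩ (B ∩ X) ⊆ (B ∪ A) ∩ (B ∪ X).

(⊆) holds; (⊇) fails.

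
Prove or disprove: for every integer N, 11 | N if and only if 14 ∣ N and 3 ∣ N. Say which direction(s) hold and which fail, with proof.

Both directions fail.

(⟹) This fails: take N = 11. Certainly 11 ∣ 11, but 14 ∤ 11.

(⟸) This fails: take N = 42. Both 14 ∣ 42 and 3 ∣ 42, yet 42 is not a multiple of 11 (since 42 = 3·11 + 9), so 11 ∤ 42.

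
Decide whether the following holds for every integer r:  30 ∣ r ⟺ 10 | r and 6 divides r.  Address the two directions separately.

(⟸) Suppose 10 ∣ r and 6 ∣ r. Any common multiple of 10 and 6 is a multiple of their lcm; here lcm(10, 6) = 10·6/gcd(10, 6) = 60/2 = 30, so 30 ∣ r.

(⟹) If 30 ∣ r, write r = 30q. Since 30 = 3·10, r = 10·(3q), so 10 ∣ r; and since 30 = 5·6, r = 6·(5q), so 6 ∣ r.

Equivalent; both directions hold.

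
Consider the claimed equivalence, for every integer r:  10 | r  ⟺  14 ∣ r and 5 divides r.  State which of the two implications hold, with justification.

(⟸) Suppose 14 ∣ r and 5 ∣ r. Any common multiple of 14 and 5 is a multiple of their lcm; here gcd(14, 5) = 1, so lcm(14, 5) = 14·5 = 70, so 70 ∣ r. Since 10 ∣ 70, it follows that 10 ∣ r.

(⟹) This fails: take r = 10. Certainly 10 ∣ 10, but 14 ∤ 10.

Not equivalent: only (⇐) holds.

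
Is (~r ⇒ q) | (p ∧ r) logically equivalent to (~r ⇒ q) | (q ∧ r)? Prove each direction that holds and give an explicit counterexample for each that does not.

[⇐] Assume the antecedent. If q is true, (~r ⇒ q) | (p ∧ r) reduces to true regardless of the other variables. If q is false, the antecedent forces (q = F, p = F, r = T) or (q = F, p = T, r = T), and (~r ⇒ q) | (p ∧ r) holds there. Either way (~r ⇒ q) | (p ∧ r) holds.

[⇒] Assume the antecedent. If q is true, (~r ⇒ q) | (q ∧ r) reduces to true regardless of the other variables. If q is false, the antecedent forces (q = F, p = F, r = T) or (q = F, p = T, r = T), and (~r ⇒ q) | (q ∧ r) holds there. Either way (~r ⇒ q) | (q ∧ r) holds.

The biconditional holds.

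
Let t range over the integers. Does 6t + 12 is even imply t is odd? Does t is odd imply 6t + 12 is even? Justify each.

[⇒] This fails: take t = 6. Then 6t + 12 = 48, which is even, yet t = 6 is even, not odd.

[⇐] Suppose t is odd. Since 6 is even, 6t is even for every t, so 6t + 12 has the same parity as 12, which is even. Hence 6t + 12 is even.

(⇒) fails; (⇐) holds.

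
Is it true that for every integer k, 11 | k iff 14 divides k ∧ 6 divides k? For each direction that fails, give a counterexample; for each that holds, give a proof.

(⟹) This fails: take k = 11. Certainly 11 ∣ 11, but 14 ∤ 11.

(⟸) This fails: take k = 42. Both 14 ∣ 42 and 6 ∣ 42, yet 42 is not a multiple of 11 (since 42 = 3·11 + 9), so 11 ∤ 42.

Neither implication holds.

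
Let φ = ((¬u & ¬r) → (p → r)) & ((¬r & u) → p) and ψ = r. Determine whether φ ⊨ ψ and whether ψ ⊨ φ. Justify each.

Forward direction. This fails. Under p = F, u = F, r = F, the left side is true but the right side is false.

Converse. Assume the antecedent. If p is true, the antecedent forces (p = T, u = F, r = T) or (p = T, u = T, r = T), and the consequent holds there. If p is false, the antecedent forces (p = F, u = F, r = T) or (p = F, u = T, r = T), and the consequent holds there. Either way the consequent holds.

The forward direction fails; the converse holds.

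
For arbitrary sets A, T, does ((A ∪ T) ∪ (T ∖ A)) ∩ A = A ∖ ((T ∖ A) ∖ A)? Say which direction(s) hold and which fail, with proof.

(⟹) Let x ∈ ((A ∪ T) ∪ (T ∖ A)) ∩ A. Then either x ∈ A and x ∉ T; or x ∈ A ∩ T. In each case x ∈ A ∖ ((T ∖ A) ∖ A), so ((A ∪ T) ∪ (T ∖ A)) ∩ A ⊆ A ∖ ((T ∖ A) ∖ A).

(⟸) Let x ∈ A ∖ ((T ∖ A) ∖ A). Then either x ∈ A and x ∉ T; or x ∈ A ∩ T. In each case x ∈ ((A ∪ T) ∪ (T ∖ A)) ∩ A, so A ∖ ((T ∖ A) ∖ A) ⊆ ((A ∪ T) ∪ (T ∖ A)) ∩ A.

Both inclusions hold.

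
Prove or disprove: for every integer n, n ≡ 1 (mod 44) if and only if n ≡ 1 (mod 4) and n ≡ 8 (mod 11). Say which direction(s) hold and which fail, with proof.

Neither implication holds.

[⇒] This fails: n = 1 gives 1 ≡ 1 (mod 44) but 1 ≡ 1 (mod 11), so the conjunction on the right does not hold.

[⇐] This fails: n = 41 satisfies both congruences on the right (41 ≡ 1 mod 4 and 41 ≡ 8 mod 11) yet 41 ≡ 41 (mod 44), not 1.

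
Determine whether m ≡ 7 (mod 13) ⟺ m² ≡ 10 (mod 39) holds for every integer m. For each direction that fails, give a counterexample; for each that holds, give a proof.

(⟹) This fails: take m = 33. Then 33 ≡ 7 (mod 13), but 33² = 1089 ≡ 36 (mod 39), not 10.

(⟸) This fails: take m = 19. Then 19² = 361 ≡ 10 (mod 39), yet 19 ≡ 6 (mod 13), not 7.

Neither direction holds.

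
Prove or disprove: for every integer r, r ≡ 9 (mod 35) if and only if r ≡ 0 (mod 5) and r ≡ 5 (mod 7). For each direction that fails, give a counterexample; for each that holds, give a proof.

Neither direction holds.

(⟹) This fails: r = 9 gives 9 ≡ 9 (mod 35) but 9 ≡ 4 (mod 5), so the conjunction on the right does not hold.

(⟸) This fails: r = 5 satisfies both congruences on the right (5 ≡ 0 mod 5 and 5 ≡ 5 mod 7) yet 5 ≡ 5 (mod 35), not 9.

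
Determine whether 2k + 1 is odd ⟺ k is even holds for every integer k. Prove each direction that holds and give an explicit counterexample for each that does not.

[⇒] This fails: take k = 7. Then 2k + 1 = 15, which is odd, yet k = 7 is odd, not even.

[⇐] Suppose k is even. Since 2 is even, 2k is even for every k, so 2k + 1 has the same parity as 1, which is odd. Hence 2k + 1 is odd.

Not equivalent: only (⇐) holds.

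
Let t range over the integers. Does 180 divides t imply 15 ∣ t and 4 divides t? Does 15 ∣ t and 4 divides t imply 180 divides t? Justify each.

The forward direction holds; the converse fails.

(⇒) If 180 ∣ t, write t = 180q. Since 180 = 12·15, t = 15·(12q), so 15 ∣ t; and since 180 = 45·4, t = 4·(45q), so 4 ∣ t.

(⇐) This fails: take t = 60. Both 15 ∣ 60 and 4 ∣ 60, yet 60 is not a multiple of 180 (since 60 = 0·180 + 60), so 180 ∤ 60.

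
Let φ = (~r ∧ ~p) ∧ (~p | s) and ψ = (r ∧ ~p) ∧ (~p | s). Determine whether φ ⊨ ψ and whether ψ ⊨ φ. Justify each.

Neither implication holds.

(⟹) This fails. Under p = F, r = F, s = F, the left side is true but the right side is false.

(⟸) This fails. Under p = F, r = T, s = F, the left side is false but the right side is true.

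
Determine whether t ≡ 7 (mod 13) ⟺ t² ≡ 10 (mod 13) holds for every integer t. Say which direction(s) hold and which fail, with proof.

Not equivalent: only (⇒) holds.

(⇒) Suppose t ≡ 7 (mod 13). Write t = 13j + 7. Then (13j + 7)² = 169j² + 182j + 49 = 13(13j² + 14j + 3) + 10, so t² ≡ 10 (mod 13).

(⇐) This fails: take t = 6. Then 6² = 36 ≡ 10 (mod 13), yet 6 ≡ 6 (mod 13), not 7.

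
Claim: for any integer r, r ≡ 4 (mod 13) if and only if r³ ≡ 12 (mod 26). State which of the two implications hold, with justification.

Neither direction holds.

(⟹) This fails: take r = 17. Then 17 ≡ 4 (mod 13), but 17³ = 4913 ≡ 25 (mod 26), not 12.

(⟸) This fails: take r = 10. Then 10³ = 1000 ≡ 12 (mod 26), yet 10 ≡ 10 (mod 13), not 4.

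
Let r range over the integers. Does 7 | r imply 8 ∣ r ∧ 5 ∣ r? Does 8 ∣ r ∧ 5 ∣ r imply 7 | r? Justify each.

(⇒) This fails: take r = 7. Certainly 7 ∣ 7, but 8 ∤ 7.

(⇐) This fails: take r = 40. Both 8 ∣ 40 and 5 ∣ 40, yet 40 is not a multiple of 7 (since 40 = 5·7 + 5), so 7 ∤ 40.

Neither direction holds.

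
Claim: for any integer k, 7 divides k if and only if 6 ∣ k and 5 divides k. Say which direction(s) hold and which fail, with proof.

[⇒] This fails: take k = 7. Certainly 7 ∣ 7, but 6 ∤ 7.

[⇐] This fails: take k = 30. Both 6 ∣ 30 and 5 ∣ 30, yet 30 is not a multiple of 7 (since 30 = 4·7 + 2), so 7 ∤ 30.

Neither direction holds.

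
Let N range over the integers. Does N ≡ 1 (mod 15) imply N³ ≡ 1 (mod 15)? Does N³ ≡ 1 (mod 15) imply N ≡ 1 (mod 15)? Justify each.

Converse. Suppose N³ ≡ 1 (mod 15). The only residue r in {0, …, 14} with r³ ≡ 1 (mod 15) is r = 1, so N ≡ 1 (mod 15).

Forward direction. Suppose N ≡ 1 (mod 15). Write N = 15j + 1. Then (15j + 1)³ = 3375j³ + 675j² + 45j + 1 = 15(225j³ + 45j² + 3j) + 1, so N³ ≡ 1 (mod 15).

Equivalent; both directions hold.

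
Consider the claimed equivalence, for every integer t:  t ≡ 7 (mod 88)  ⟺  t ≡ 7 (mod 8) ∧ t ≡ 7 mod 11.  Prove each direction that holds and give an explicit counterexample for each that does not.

[⇒] Suppose t ≡ 7 (mod 88); write t = 88j + 7. Since 8 ∣ 88, reducing mod 8 gives t ≡ 7 (mod 8); since 11 ∣ 88, reducing mod 11 gives t ≡ 7 (mod 11).

[⇐] Conversely, if t ≡ 7 (mod 8) and t ≡ 7 (mod 11), then by the Chinese remainder theorem t ≡ 7 (mod 88). This is exactly t ≡ 7 (mod 88).

Both implications hold.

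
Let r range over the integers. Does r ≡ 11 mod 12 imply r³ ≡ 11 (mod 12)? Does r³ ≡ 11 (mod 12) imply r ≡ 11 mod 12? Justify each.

(⟹) Suppose r ≡ 11 mod 12. Write r = 12j + 11. Then (12j + 11)³ = 1728j³ + 4752j² + 4356j + 1331 = 12(144j³ + 396j² + 363j + 110) + 11, so r³ ≡ 11 (mod 12).

(⟸) For the converse, argue contrapositively. If r ≢ 11 (mod 12), then r is congruent to one of 0, 1, 2, 3, 4, 5, 6, 7, 8, 9, 10 modulo 12, and these give r³ ≡ 0, 1, 8, 3, 4, 5, 0, 7, 8, 9, 4 respectively — never 11.

Both directions hold; the statement is true.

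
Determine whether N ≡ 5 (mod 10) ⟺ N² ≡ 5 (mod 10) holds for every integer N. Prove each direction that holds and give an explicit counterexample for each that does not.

The biconditional holds.

(→) Suppose N ≡ 5 (mod 10). Write N = 10j + 5. Then (10j + 5)² = 100j² + 100j + 25 = 10(10j² + 10j + 2) + 5, so N² ≡ 5 (mod 10).

(←) Conversely, suppose N² ≡ 5 (mod 10). The only residue r in {0, …, 9} with r² ≡ 5 (mod 10) is r = 5, so N ≡ 5 (mod 10).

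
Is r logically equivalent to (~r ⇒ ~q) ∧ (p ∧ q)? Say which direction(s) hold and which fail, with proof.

(⟹) This fails. Under r = T, q = F, p = F, the left side is true but the right side is false.

(⟸) Assume the antecedent. If r is true, r reduces to true regardless of the other variables. If r is false, the antecedent cannot hold. Either way r holds.

Not equivalent: only (⇐) holds.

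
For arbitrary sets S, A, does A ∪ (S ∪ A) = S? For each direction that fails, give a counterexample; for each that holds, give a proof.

(⟹) This inclusion fails. Take S = ∅, A = {1}; then 1 ∈ A ∪ (S ∪ A) but 1 ∉ S.

(⟸) Let x ∈ S. Then either x ∈ S and x ∉ A; or x ∈ S ∩ A. In each case x ∈ A ∪ (S ∪ A), so S ⊆ A ∪ (S ∪ A).

(⊆) fails; (⊇) holds.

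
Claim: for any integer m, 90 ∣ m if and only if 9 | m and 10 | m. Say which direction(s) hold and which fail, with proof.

Both directions hold.

Forward direction. If 90 ∣ m, write m = 90q. Since 90 = 10·9, m = 9·(10q), so 9 ∣ m; and since 90 = 9·10, m = 10·(9q), so 10 ∣ m.

Converse. Suppose 9 ∣ m and 10 ∣ m. Any common multiple of 9 and 10 is a multiple of their lcm; here gcd(9, 10) = 1, so lcm(9, 10) = 9·10 = 90, so 90 ∣ m.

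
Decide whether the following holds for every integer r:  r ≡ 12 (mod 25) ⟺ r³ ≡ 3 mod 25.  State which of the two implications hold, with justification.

Both directions hold.

[⇐] Suppose r³ ≡ 3 (mod 25). The only residue r in {0, …, 24} with r³ ≡ 3 (mod 25) is r = 12, so r ≡ 12 (mod 25).

[⇒] Suppose r ≡ 12 (mod 25). Write r = 25j + 12. Then (25j + 12)³ = 15625j³ + 22500j² + 10800j + 1728 = 25(625j³ + 900j² + 432j + 69) + 3, so r³ ≡ 3 (mod 25).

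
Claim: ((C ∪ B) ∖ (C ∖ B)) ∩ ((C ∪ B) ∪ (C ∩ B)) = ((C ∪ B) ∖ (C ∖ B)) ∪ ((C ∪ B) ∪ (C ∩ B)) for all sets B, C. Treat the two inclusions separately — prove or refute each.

Forward inclusion. Let x ∈ ((C ∪ B) ∖ (C ∖ B)) ∩ ((C ∪ B) ∪ (C ∩ B)). Then either x ∈ B and x ∉ C; or x ∈ B ∩ C. In each case x ∈ ((C ∪ B) ∖ (C ∖ B)) ∪ ((C ∪ B) ∪ (C ∩ B)), so ((C ∪ B) ∖ (C ∖ B)) ∩ ((C ∪ B) ∪ (C ∩ B)) ⊆ ((C ∪ B) ∖ (C ∖ B)) ∪ ((C ∪ B) ∪ (C ∩ B)).

Reverse inclusion. This inclusion fails. Take B = ∅, C = {1}; then 1 ∈ ((C ∪ B) ∖ (C ∖ B)) ∪ ((C ∪ B) ∪ (C ∩ B)) but 1 ∉ ((C ∪ B) ∖ (C ∖ B)) ∩ ((C ∪ B) ∪ (C ∩ B)).

Only the forward inclusion holds.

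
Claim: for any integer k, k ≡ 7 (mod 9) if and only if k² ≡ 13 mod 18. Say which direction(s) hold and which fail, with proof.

(⇒) fails and (⇐) fails.

(→) This fails: take k = 16. Then 16 ≡ 7 (mod 9), but 16² = 256 ≡ 4 (mod 18), not 13.

(←) This fails: take k = 11. Then 11² = 121 ≡ 13 (mod 18), yet 11 ≡ 2 (mod 9), not 7.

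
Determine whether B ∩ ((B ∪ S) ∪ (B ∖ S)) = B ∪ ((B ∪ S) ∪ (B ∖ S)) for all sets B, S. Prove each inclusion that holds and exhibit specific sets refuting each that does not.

Forward inclusion. Let x ∈ B ∩ ((B ∪ S) ∪ (B ∖ S)). Then either x ∈ B and x ∉ S; or x ∈ B ∩ S. In each case x ∈ B ∪ ((B ∪ S) ∪ (B ∖ S)), so B ∩ ((B ∪ S) ∪ (B ∖ S)) ⊆ B ∪ ((B ∪ S) ∪ (B ∖ S)).

Reverse inclusion. This inclusion fails. Take B = ∅, S = {1}; then 1 ∈ B ∪ ((B ∪ S) ∪ (B ∖ S)) but 1 ∉ B ∩ ((B ∪ S) ∪ (B ∖ S)).

The sets are not equal: only the forward inclusion holds.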